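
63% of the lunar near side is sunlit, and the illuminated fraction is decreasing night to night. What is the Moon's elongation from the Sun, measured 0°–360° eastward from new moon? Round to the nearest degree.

cos θ = 1 − 2f = -0.260, giving a principal value of 105.1°.
Waning ⇒ past full, so θ = 360° − 105.1° = 254.9°.

255°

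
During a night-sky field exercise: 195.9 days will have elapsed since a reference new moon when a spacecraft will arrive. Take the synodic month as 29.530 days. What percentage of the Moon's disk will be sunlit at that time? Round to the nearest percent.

83%

195.9 d spans 6 complete synodic months (6 × 29.530 = 177.18 d) plus 18.72 d.
The Moon has covered 18.72/29.530 of its cycle, so θ ≈ 360° × 18.72/29.530 = 228.2°.
Illuminated fraction = (1 − cos 228.2°)/2 = (1 − (-0.666))/2 ≈ 0.833, so 83%.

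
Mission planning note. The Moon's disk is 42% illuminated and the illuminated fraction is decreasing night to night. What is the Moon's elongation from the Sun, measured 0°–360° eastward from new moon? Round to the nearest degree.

279°

Invert f = (1 − cos θ)/2 to get cos θ = 1 − 2(0.42) = 0.160, hence θ₀ = arccos 0.160 = 80.8°.
Waning ⇒ past full, so θ = 360° − 80.8° = 279.2°.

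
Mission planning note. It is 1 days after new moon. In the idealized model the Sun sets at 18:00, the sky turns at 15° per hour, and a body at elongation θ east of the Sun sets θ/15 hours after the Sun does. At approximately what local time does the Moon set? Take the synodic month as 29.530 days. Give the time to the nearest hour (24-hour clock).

19:00

Phase angle: θ = 360°·(1 d)/(29.530 d) = 12.2°.
Delay after the Sun = 12.2° / (15°/h) ≈ 0.81 h.
18:00 + 0.81 h ≈ 18:49 → 19:00 to the nearest hour.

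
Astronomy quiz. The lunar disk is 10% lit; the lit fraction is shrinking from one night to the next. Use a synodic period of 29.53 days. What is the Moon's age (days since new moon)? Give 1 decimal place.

cos θ = 1 − 2f = 0.800, giving a principal value of 36.9°.
Waning ⇒ past full, so θ = 360° − 36.9° = 323.1°.
At 360°/29.53 d per day, 323.1° corresponds to 26.51 days.

26.5 days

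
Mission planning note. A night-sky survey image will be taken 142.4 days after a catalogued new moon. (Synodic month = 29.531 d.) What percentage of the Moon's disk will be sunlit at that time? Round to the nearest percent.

142.4/29.531 = 4.822 lunations, so 4 complete cycles and 24.28 d into the next.
The Moon has covered 24.28/29.531 of its cycle, so θ ≈ 360° × 24.28/29.531 = 295.9°.
Illuminated fraction = (1 − cos 295.9°)/2 = (1 − 0.437)/2 ≈ 0.281, so 28%.

28%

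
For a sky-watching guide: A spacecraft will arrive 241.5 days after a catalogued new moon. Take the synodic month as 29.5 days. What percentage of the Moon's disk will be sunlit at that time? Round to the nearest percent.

241.5/29.5 = 8.186 lunations, so 8 complete cycles and 5.50 d into the next.
Phase angle: θ = 360°·(5.50 d)/(29.5 d) = 67.1°.
With cos θ = 0.389, the lit fraction is (1 − 0.389)/2 ≈ 0.306, so 31%.

31%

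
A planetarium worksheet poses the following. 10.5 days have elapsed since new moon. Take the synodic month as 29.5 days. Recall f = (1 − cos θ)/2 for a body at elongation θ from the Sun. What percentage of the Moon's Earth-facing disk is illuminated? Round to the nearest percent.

81%

Phase angle: θ = 360°·(10.5 d)/(29.5 d) = 128.1°.
Illuminated fraction = (1 − cos 128.1°)/2 = (1 − (-0.618))/2 ≈ 0.809, so 81%.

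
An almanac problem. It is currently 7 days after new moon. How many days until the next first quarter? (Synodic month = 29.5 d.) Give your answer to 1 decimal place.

0.4 days

First quarter occurs at elongation 90°, i.e. at age 29.5 × 90/360 = 7.375 d.
That is 7.375 − 7 = 0.375 days ahead.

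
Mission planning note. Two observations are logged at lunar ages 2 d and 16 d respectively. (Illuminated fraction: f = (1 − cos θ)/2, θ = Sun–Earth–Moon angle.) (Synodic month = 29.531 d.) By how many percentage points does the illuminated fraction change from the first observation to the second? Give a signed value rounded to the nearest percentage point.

First observation: θ = 360°·2/29.531 = 24.4°, so f = 0.045.
Second observation: θ = 195.0°, f = 0.983.
Δf = 0.983 − 0.045 = +0.938, i.e. +94 pp.

+94 percentage points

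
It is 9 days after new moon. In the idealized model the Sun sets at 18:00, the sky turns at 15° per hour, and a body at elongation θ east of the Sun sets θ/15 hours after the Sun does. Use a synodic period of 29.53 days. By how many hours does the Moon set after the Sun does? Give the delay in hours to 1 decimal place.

7.3 h

The Moon has covered 9/29.53 of its cycle, so θ ≈ 360° × 9/29.53 = 109.7°.
Delay after the Sun = 109.7° / (15°/h) ≈ 7.31 h.
So the Moon sets 7.31 h after the Sun.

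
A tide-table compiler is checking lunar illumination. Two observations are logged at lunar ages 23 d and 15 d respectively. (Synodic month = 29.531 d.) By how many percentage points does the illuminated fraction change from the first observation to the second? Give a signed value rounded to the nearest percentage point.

First observation: θ = 360°·23/29.531 = 280.4°, so f = 0.410.
Second observation: θ = 182.9°, f = 0.999.
Δf = 0.999 − 0.410 = +0.589, i.e. +59 pp.

+59 pp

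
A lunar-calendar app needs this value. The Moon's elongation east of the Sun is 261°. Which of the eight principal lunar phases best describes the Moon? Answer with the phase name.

last quarter

261° lies in the last quarter sector of the 8-phase cycle.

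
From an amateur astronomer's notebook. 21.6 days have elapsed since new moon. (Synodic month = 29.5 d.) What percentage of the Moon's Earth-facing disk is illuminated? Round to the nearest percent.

Phase angle: θ = 360°·(21.6 d)/(29.5 d) = 263.6°.
With cos θ = (-0.112), the lit fraction is (1 − (-0.112))/2 ≈ 0.556, so 56%.

56%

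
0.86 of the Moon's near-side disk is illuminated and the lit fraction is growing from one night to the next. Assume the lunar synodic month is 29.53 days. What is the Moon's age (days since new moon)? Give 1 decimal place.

11.2 days

Invert f = (1 − cos θ)/2 to get cos θ = 1 − 2(0.86) = -0.720, hence θ₀ = arccos -0.720 = 136.1°.
The Moon is waxing (0°–180°), so θ = 136.1° directly.
That fraction of the synodic month is 136.1/360 × 29.53 d ≈ 11.16 d.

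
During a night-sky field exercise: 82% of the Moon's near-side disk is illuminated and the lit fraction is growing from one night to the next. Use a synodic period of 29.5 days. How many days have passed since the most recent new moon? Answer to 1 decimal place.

Invert f = (1 − cos θ)/2 to get cos θ = 1 − 2(0.82) = -0.640, hence θ₀ = arccos -0.640 = 129.8°.
The Moon is waxing (0°–180°), so θ = 129.8° directly.
At 360°/29.5 d per day, 129.8° corresponds to 10.64 days.

10.6 days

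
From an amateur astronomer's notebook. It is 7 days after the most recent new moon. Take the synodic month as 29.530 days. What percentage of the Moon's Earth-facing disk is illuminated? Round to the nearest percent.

The Moon has covered 7/29.530 of its cycle, so θ ≈ 360° × 7/29.530 = 85.3°.
Illuminated fraction = (1 − cos 85.3°)/2 = (1 − 0.081)/2 ≈ 0.459, so 46%.

46%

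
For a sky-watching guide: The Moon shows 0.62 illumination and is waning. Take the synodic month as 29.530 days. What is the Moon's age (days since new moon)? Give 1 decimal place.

21.0 days

Invert f = (1 − cos θ)/2 to get cos θ = 1 − 2(0.62) = -0.240, hence θ₀ = arccos -0.240 = 103.9°.
Since the Moon is past full (waning), take the reflex angle: θ = 360° − 103.9° = 256.1°.
At 360°/29.530 d per day, 256.1° corresponds to 21.01 days.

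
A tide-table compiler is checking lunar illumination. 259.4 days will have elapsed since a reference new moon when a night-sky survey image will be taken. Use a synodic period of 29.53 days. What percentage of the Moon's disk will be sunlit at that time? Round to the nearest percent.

39%

Reduce mod P: 259.4 − 8×29.53 = 23.16 d into the current lunation.
The Moon has covered 23.16/29.53 of its cycle, so θ ≈ 360° × 23.16/29.53 = 282.3°.
With cos θ = 0.214, the lit fraction is (1 − 0.214)/2 ≈ 0.393, so 39%.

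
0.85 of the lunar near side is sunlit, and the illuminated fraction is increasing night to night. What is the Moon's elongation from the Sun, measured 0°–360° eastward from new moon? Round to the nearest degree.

Invert f = (1 − cos θ)/2 to get cos θ = 1 − 2(0.85) = -0.700, hence θ₀ = arccos -0.700 = 134.4°.
The Moon is waxing (0°–180°), so θ = 134.4° directly.

134°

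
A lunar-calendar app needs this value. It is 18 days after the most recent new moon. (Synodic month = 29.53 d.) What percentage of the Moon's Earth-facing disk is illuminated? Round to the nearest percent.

89%

Phase angle: θ = 360°·(18 d)/(29.53 d) = 219.4°.
Illuminated fraction = (1 − cos 219.4°)/2 = (1 − (-0.772))/2 ≈ 0.886, so 89%.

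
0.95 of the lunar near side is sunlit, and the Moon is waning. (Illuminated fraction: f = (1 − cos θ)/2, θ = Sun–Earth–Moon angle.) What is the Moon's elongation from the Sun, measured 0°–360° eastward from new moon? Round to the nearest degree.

206°

cos θ = 1 − 2f = -0.900, giving a principal value of 154.2°.
A waning Moon lies in 180°–360°, so θ = 360° − 154.2° = 205.8°.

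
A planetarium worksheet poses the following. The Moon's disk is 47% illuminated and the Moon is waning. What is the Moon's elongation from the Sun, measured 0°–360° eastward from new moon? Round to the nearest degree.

273°

From f = (1 − cos θ)/2: cos θ = 1 − 2×0.47 = 0.060; arccos → 86.6°.
A waning Moon lies in 180°–360°, so θ = 360° − 86.6° = 273.4°.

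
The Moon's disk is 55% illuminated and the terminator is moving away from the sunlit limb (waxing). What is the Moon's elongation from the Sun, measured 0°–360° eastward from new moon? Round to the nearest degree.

Invert f = (1 − cos θ)/2 to get cos θ = 1 − 2(0.55) = -0.100, hence θ₀ = arccos -0.100 = 95.7°.
Waxing ⇒ before full, so θ = 95.7°.

96°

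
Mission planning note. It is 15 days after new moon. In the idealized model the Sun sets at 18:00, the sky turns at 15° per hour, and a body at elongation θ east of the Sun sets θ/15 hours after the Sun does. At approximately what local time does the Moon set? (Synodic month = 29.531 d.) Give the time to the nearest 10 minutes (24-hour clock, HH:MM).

Elongation θ = 360° × 15/29.531 ≈ 182.9°.
The Moon trails the Sun by θ/15 = 182.9/15 ≈ 12.19 hours.
18:00 + 12.191 h ≈ 06:11 → 06:10 to the nearest ten minutes.

06:10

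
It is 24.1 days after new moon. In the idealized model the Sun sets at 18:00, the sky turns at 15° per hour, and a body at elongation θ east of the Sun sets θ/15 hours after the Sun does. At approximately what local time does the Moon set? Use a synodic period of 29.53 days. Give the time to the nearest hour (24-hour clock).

14:00

The Moon has covered 24.1/29.53 of its cycle, so θ ≈ 360° × 24.1/29.53 = 293.8°.
The Moon trails the Sun by θ/15 = 293.8/15 ≈ 19.59 hours.
18:00 + 19.59 h ≈ 13:35 → 14:00 to the nearest hour.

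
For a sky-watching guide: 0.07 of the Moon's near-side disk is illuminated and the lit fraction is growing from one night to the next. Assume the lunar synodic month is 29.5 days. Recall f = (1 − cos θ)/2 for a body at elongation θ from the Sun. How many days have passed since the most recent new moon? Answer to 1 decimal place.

2.5 days

From f = (1 − cos θ)/2: cos θ = 1 − 2×0.07 = 0.860; arccos → 30.7°.
Before full moon the principal value applies: θ = 30.7°.
That fraction of the synodic month is 30.7/360 × 29.5 d ≈ 2.51 d.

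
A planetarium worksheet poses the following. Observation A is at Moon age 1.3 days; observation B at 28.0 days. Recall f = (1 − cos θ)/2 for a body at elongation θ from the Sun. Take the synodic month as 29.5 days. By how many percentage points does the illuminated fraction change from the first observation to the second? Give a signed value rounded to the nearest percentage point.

θ₁ = 360° × 1.3/29.5 = 15.9°, f₁ = (1 − cos θ₁)/2 = 0.019.
θ₂ = 360° × 28.0/29.5 = 341.7°, f₂ = (1 − cos θ₂)/2 = 0.025.
Change = f₂ − f₁ = +0.006 → +1 percentage points.

+1 percentage points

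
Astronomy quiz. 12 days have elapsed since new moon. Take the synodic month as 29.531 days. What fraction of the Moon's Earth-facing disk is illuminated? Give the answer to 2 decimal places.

0.92

Elongation θ = 360° × 12/29.531 ≈ 146.3°.
Illuminated fraction = (1 − cos 146.3°)/2 = (1 − (-0.832))/2 ≈ 0.916.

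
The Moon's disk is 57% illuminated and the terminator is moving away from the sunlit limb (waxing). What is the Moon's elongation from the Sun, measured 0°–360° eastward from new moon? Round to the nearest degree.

From f = (1 − cos θ)/2: cos θ = 1 − 2×0.57 = -0.140; arccos → 98.0°.
The Moon is waxing (0°–180°), so θ = 98.0° directly.

98°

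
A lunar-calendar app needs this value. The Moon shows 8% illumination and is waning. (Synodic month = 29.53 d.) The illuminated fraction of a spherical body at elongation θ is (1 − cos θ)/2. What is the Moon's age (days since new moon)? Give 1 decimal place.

26.8 days

From f = (1 − cos θ)/2: cos θ = 1 − 2×0.08 = 0.840; arccos → 32.9°.
Waning ⇒ past full, so θ = 360° − 32.9° = 327.1°.
At 360°/29.53 d per day, 327.1° corresponds to 26.83 days.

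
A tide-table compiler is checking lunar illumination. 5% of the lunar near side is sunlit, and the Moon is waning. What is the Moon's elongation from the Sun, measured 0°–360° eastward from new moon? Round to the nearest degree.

334°

From f = (1 − cos θ)/2: cos θ = 1 − 2×0.05 = 0.900; arccos → 25.8°.
Waning ⇒ past full, so θ = 360° − 25.8° = 334.2°.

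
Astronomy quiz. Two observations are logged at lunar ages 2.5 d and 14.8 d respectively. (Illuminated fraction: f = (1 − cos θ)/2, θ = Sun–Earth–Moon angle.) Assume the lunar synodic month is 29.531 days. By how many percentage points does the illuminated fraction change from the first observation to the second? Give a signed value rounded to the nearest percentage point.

First observation: θ = 360°·2.5/29.531 = 30.5°, so f = 0.069.
Second observation: θ = 180.4°, f = 1.000.
Δf = 1.000 − 0.069 = +0.931, i.e. +93 pp.

+93 pp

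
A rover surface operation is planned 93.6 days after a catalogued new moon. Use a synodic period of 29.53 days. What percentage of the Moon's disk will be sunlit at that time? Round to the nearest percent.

26%

Reduce mod P: 93.6 − 3×29.53 = 5.01 d into the current lunation.
The Moon has covered 5.01/29.53 of its cycle, so θ ≈ 360° × 5.01/29.53 = 61.1°.
cos 61.1° = 0.484, so f = (1 − 0.484)/2 = 0.258, so 26%.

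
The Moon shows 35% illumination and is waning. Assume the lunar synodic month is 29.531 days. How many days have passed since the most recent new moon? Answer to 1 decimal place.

cos θ = 1 − 2f = 0.300, giving a principal value of 72.5°.
Waning ⇒ past full, so θ = 360° − 72.5° = 287.5°.
Age = 29.531 × 287.5°/360° ≈ 23.58 days.

23.6 days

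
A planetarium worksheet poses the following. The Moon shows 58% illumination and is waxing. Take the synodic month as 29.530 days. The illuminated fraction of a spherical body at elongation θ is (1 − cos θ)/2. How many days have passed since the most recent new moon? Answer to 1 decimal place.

cos θ = 1 − 2f = -0.160, giving a principal value of 99.2°.
The Moon is waxing (0°–180°), so θ = 99.2° directly.
That fraction of the synodic month is 99.2/360 × 29.530 d ≈ 8.14 d.

8.1 days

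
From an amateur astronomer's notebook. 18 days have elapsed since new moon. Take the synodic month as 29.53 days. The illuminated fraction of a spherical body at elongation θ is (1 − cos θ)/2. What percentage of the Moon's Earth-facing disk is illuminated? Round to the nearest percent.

89%

The Moon has covered 18/29.53 of its cycle, so θ ≈ 360° × 18/29.53 = 219.4°.
With cos θ = (-0.772), the lit fraction is (1 − (-0.772))/2 ≈ 0.886, so 89%.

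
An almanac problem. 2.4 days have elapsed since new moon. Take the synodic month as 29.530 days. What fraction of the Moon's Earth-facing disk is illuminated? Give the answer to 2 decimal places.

0.06

Elongation θ = 360° × 2.4/29.530 ≈ 29.3°.
cos 29.3° = 0.872, so f = (1 − 0.872)/2 = 0.064.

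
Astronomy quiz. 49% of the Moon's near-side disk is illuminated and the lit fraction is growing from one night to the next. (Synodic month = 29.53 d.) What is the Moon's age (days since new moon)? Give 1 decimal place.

From f = (1 − cos θ)/2: cos θ = 1 − 2×0.49 = 0.020; arccos → 88.9°.
The Moon is waxing (0°–180°), so θ = 88.9° directly.
That fraction of the synodic month is 88.9/360 × 29.53 d ≈ 7.29 d.

7.3 days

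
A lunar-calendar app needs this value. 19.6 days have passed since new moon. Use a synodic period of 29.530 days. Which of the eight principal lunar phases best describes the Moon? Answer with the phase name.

waning gibbous

θ ≈ 360° × 19.6/29.530 = 239°, which falls in the waning gibbous sector.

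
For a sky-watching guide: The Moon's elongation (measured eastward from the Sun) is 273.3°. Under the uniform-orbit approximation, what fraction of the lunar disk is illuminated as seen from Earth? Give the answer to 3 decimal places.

0.471

Half-versine of 273.3°: (1 − 0.058)/2 = 0.471.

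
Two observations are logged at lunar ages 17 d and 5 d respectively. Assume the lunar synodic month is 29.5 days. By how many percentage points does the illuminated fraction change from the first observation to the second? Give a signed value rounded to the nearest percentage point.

θ₁ = 360° × 17/29.5 = 207.5°, f₁ = (1 − cos θ₁)/2 = 0.944.
θ₂ = 360° × 5/29.5 = 61.0°, f₂ = (1 − cos θ₂)/2 = 0.258.
Change = f₂ − f₁ = -0.686 → -69 percentage points.

-69 pp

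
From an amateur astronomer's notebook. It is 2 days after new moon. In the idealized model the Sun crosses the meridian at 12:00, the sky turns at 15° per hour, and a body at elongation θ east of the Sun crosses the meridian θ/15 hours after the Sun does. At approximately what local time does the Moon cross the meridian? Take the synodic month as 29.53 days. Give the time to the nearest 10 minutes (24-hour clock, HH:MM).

13:40

Elongation θ = 360° × 2/29.53 ≈ 24.4°.
At 15° of sky rotation per hour, 24.4° corresponds to a 1.63 h lag.
12:00 + 1.625 h ≈ 13:38 → 13:40 to the nearest ten minutes.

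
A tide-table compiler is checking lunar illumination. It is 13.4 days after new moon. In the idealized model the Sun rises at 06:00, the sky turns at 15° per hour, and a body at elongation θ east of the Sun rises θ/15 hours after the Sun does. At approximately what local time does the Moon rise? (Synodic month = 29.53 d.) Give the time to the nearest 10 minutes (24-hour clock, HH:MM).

Phase angle: θ = 360°·(13.4 d)/(29.53 d) = 163.4°.
The Moon trails the Sun by θ/15 = 163.4/15 ≈ 10.89 hours.
06:00 + 10.891 h ≈ 16:53 → 16:50 to the nearest ten minutes.

16:50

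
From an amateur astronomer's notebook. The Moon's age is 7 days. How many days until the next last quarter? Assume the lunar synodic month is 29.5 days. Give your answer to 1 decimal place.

15.1 days

Last quarter is 0.75 of the way through the cycle: age 0.75 × 29.5 = 22.125 d.
That is 22.125 − 7 = 15.125 days ahead.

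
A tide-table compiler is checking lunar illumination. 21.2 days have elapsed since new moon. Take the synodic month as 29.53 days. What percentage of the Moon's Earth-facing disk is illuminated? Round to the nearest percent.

The Moon has covered 21.2/29.53 of its cycle, so θ ≈ 360° × 21.2/29.53 = 258.4°.
cos 258.4° = (-0.200), so f = (1 − (-0.200))/2 = 0.600, so 60%.

60%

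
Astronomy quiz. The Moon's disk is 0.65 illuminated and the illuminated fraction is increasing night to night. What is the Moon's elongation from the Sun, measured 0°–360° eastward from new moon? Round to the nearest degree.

107°

cos θ = 1 − 2f = -0.300, giving a principal value of 107.5°.
Before full moon the principal value applies: θ = 107.5°.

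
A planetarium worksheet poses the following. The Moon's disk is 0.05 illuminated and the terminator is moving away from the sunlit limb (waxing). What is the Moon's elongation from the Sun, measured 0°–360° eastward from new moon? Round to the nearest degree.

Invert f = (1 − cos θ)/2 to get cos θ = 1 − 2(0.05) = 0.900, hence θ₀ = arccos 0.900 = 25.8°.
The Moon is waxing (0°–180°), so θ = 25.8° directly.

26°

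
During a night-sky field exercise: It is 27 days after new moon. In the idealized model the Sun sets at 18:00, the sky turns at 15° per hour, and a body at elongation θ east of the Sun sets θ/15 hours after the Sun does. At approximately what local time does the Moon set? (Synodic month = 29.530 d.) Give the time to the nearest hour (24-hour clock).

16:00

The Moon has covered 27/29.530 of its cycle, so θ ≈ 360° × 27/29.530 = 329.2°.
At 15° of sky rotation per hour, 329.2° corresponds to a 21.94 h lag.
18:00 + 21.94 h ≈ 15:57 → 16:00 to the nearest hour.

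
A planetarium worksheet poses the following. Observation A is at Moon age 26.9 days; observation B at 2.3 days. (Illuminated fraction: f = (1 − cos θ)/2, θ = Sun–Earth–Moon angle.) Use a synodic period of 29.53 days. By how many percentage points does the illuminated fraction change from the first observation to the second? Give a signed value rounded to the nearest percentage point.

First observation: θ = 360°·26.9/29.53 = 327.9°, so f = 0.076.
Second observation: θ = 28.0°, f = 0.059.
Δf = 0.059 − 0.076 = -0.018, i.e. -2 pp.

-2 pp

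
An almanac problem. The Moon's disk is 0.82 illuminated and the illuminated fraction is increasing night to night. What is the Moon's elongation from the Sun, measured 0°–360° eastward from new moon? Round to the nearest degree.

130°

From f = (1 − cos θ)/2: cos θ = 1 − 2×0.82 = -0.640; arccos → 129.8°.
Waxing ⇒ before full, so θ = 129.8°.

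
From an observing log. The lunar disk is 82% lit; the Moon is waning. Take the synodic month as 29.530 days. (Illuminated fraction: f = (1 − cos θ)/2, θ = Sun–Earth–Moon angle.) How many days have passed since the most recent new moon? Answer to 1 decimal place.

From f = (1 − cos θ)/2: cos θ = 1 − 2×0.82 = -0.640; arccos → 129.8°.
A waning Moon lies in 180°–360°, so θ = 360° − 129.8° = 230.2°.
That fraction of the synodic month is 230.2/360 × 29.530 d ≈ 18.88 d.

18.9 days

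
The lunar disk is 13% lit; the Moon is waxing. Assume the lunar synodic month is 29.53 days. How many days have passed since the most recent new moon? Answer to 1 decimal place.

cos θ = 1 − 2f = 0.740, giving a principal value of 42.3°.
Waxing ⇒ before full, so θ = 42.3°.
At 360°/29.53 d per day, 42.3° corresponds to 3.47 days.

3.5 days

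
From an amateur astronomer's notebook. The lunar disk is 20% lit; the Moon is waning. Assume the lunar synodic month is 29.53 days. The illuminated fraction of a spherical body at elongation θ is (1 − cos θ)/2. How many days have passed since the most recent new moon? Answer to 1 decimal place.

From f = (1 − cos θ)/2: cos θ = 1 − 2×0.20 = 0.600; arccos → 53.1°.
A waning Moon lies in 180°–360°, so θ = 360° − 53.1° = 306.9°.
Age = 29.53 × 306.9°/360° ≈ 25.17 days.

25.2 days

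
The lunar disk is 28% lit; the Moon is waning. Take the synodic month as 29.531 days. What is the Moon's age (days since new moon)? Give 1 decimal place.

From f = (1 − cos θ)/2: cos θ = 1 − 2×0.28 = 0.440; arccos → 63.9°.
Waning ⇒ past full, so θ = 360° − 63.9° = 296.1°.
At 360°/29.531 d per day, 296.1° corresponds to 24.29 days.

24.3 days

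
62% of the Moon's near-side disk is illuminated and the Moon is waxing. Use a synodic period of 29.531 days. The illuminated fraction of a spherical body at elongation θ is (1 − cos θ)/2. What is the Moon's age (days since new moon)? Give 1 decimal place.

cos θ = 1 − 2f = -0.240, giving a principal value of 103.9°.
The Moon is waxing (0°–180°), so θ = 103.9° directly.
Age = 29.531 × 103.9°/360° ≈ 8.52 days.

8.5 days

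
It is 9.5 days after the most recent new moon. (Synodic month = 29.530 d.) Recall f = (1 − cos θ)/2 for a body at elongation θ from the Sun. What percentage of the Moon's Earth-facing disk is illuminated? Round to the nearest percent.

Phase angle: θ = 360°·(9.5 d)/(29.530 d) = 115.8°.
With cos θ = (-0.435), the lit fraction is (1 − (-0.435))/2 ≈ 0.718, so 72%.

72%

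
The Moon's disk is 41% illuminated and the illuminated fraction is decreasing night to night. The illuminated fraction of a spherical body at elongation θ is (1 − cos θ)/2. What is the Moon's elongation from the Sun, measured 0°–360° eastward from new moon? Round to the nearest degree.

280°

From f = (1 − cos θ)/2: cos θ = 1 − 2×0.41 = 0.180; arccos → 79.6°.
Since the Moon is past full (waning), take the reflex angle: θ = 360° − 79.6° = 280.4°.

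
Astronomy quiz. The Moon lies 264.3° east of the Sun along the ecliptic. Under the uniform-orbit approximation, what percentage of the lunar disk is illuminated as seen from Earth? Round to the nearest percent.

f = (1 − cos 264.3°)/2 = (1 − (-0.099))/2 ≈ 0.550, i.e. 55%.

55%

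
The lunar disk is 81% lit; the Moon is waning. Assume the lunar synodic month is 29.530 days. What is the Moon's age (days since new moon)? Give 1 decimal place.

19.0 days

Invert f = (1 − cos θ)/2 to get cos θ = 1 − 2(0.81) = -0.620, hence θ₀ = arccos -0.620 = 128.3°.
A waning Moon lies in 180°–360°, so θ = 360° − 128.3° = 231.7°.
That fraction of the synodic month is 231.7/360 × 29.530 d ≈ 19.00 d.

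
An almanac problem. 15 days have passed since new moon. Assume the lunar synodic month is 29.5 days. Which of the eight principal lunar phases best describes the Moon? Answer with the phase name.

full moon

θ ≈ 360° × 15/29.5 = 183°, which falls in the full moon sector.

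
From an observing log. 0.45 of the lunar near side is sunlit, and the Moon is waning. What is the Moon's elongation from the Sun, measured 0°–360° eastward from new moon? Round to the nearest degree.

Invert f = (1 − cos θ)/2 to get cos θ = 1 − 2(0.45) = 0.100, hence θ₀ = arccos 0.100 = 84.3°.
Since the Moon is past full (waning), take the reflex angle: θ = 360° − 84.3° = 275.7°.

276°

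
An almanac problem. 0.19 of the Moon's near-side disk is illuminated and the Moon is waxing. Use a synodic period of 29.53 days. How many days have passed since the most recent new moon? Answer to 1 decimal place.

cos θ = 1 − 2f = 0.620, giving a principal value of 51.7°.
Before full moon the principal value applies: θ = 51.7°.
At 360°/29.53 d per day, 51.7° corresponds to 4.24 days.

4.2 days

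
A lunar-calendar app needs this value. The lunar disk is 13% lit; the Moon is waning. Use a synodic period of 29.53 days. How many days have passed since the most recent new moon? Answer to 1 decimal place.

26.1 days

cos θ = 1 − 2f = 0.740, giving a principal value of 42.3°.
A waning Moon lies in 180°–360°, so θ = 360° − 42.3° = 317.7°.
That fraction of the synodic month is 317.7/360 × 29.53 d ≈ 26.06 d.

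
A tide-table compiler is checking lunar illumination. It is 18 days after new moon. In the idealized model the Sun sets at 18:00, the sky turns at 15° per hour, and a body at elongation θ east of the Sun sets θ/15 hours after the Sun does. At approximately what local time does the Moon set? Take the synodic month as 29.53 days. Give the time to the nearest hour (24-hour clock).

Elongation θ = 360° × 18/29.53 ≈ 219.4°.
Delay after the Sun = 219.4° / (15°/h) ≈ 14.63 h.
18:00 + 14.63 h ≈ 08:38 → 09:00 to the nearest hour.

09:00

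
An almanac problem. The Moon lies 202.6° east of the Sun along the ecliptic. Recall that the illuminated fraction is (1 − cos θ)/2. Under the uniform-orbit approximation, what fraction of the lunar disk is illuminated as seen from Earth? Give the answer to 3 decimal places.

0.962

Half-versine of 202.6°: (1 − (-0.923))/2 = 0.962.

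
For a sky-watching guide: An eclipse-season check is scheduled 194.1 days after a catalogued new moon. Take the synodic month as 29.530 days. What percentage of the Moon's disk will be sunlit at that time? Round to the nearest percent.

Reduce mod P: 194.1 − 6×29.530 = 16.92 d into the current lunation.
The Moon has covered 16.92/29.530 of its cycle, so θ ≈ 360° × 16.92/29.530 = 206.3°.
With cos θ = (-0.897), the lit fraction is (1 − (-0.897))/2 ≈ 0.948, so 95%.

95%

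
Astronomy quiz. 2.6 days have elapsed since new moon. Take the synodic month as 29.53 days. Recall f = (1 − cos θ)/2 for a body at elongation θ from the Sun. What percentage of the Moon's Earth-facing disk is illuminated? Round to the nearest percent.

Elongation θ = 360° × 2.6/29.53 ≈ 31.7°.
cos 31.7° = 0.851, so f = (1 − 0.851)/2 = 0.075, so 7%.

7%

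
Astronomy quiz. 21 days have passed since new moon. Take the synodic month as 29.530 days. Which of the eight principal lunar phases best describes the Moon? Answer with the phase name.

last quarter

At 21/29.530 of the cycle, θ ≈ 256° — the last quarter range.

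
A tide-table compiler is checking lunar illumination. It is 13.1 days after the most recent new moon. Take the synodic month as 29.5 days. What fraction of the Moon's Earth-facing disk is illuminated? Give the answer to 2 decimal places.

Elongation θ = 360° × 13.1/29.5 ≈ 159.9°.
With cos θ = (-0.939), the lit fraction is (1 − (-0.939))/2 ≈ 0.969.

0.97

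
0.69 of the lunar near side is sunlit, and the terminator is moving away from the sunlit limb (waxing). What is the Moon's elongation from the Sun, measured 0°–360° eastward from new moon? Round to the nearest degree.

112°

From f = (1 − cos θ)/2: cos θ = 1 − 2×0.69 = -0.380; arccos → 112.3°.
Before full moon the principal value applies: θ = 112.3°.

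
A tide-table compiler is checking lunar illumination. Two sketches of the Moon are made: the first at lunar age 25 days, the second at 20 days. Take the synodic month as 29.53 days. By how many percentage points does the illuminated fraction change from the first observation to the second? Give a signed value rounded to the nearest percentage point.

+51 percentage points

θ₁ = 360° × 25/29.53 = 304.8°, f₁ = (1 − cos θ₁)/2 = 0.215.
θ₂ = 360° × 20/29.53 = 243.8°, f₂ = (1 − cos θ₂)/2 = 0.721.
Change = f₂ − f₁ = +0.506 → +51 percentage points.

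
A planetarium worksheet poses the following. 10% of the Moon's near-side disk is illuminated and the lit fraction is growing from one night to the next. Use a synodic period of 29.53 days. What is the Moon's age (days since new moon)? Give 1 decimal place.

Invert f = (1 − cos θ)/2 to get cos θ = 1 − 2(0.10) = 0.800, hence θ₀ = arccos 0.800 = 36.9°.
Waxing ⇒ before full, so θ = 36.9°.
At 360°/29.53 d per day, 36.9° corresponds to 3.02 days.

3.0 days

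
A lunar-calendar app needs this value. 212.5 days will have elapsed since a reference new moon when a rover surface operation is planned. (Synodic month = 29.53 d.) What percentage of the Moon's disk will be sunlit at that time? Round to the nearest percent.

33%

212.5 d spans 7 complete synodic months (7 × 29.53 = 206.71 d) plus 5.79 d.
Elongation θ = 360° × 5.79/29.53 ≈ 70.6°.
With cos θ = 0.332, the lit fraction is (1 − 0.332)/2 ≈ 0.334, so 33%.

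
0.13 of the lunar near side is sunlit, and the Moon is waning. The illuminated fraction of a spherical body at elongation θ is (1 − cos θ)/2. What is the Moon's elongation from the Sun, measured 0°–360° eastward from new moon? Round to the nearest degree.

cos θ = 1 − 2f = 0.740, giving a principal value of 42.3°.
A waning Moon lies in 180°–360°, so θ = 360° − 42.3° = 317.7°.

318°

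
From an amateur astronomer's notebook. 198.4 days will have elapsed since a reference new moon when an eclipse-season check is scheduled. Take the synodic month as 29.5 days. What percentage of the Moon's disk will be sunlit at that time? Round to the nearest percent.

58%

198.4 d spans 6 complete synodic months (6 × 29.5 = 177.00 d) plus 21.40 d.
The Moon has covered 21.40/29.5 of its cycle, so θ ≈ 360° × 21.40/29.5 = 261.2°.
With cos θ = (-0.154), the lit fraction is (1 − (-0.154))/2 ≈ 0.577, so 58%.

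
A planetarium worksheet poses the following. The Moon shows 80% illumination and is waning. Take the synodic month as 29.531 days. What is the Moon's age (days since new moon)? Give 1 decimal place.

19.1 days

From f = (1 − cos θ)/2: cos θ = 1 − 2×0.80 = -0.600; arccos → 126.9°.
Since the Moon is past full (waning), take the reflex angle: θ = 360° − 126.9° = 233.1°.
Age = 29.531 × 233.1°/360° ≈ 19.12 days.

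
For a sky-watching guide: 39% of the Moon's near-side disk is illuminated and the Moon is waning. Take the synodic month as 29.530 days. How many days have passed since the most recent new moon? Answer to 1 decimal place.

Invert f = (1 − cos θ)/2 to get cos θ = 1 − 2(0.39) = 0.220, hence θ₀ = arccos 0.220 = 77.3°.
Waning ⇒ past full, so θ = 360° − 77.3° = 282.7°.
At 360°/29.530 d per day, 282.7° corresponds to 23.19 days.

23.2 days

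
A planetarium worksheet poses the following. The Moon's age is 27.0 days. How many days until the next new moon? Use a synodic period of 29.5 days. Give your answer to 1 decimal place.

2.5 days

One full lunation from the last new moon is 29.5 d; remaining = 29.5 − 27.0 = 2.500 d.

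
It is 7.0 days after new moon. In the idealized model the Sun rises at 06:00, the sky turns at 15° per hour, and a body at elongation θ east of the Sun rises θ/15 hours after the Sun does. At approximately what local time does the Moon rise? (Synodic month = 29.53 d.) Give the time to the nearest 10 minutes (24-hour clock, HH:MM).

Elongation θ = 360° × 7.0/29.53 ≈ 85.3°.
At 15° of sky rotation per hour, 85.3° corresponds to a 5.69 h lag.
06:00 + 5.689 h ≈ 11:41 → 11:40 to the nearest ten minutes.

11:40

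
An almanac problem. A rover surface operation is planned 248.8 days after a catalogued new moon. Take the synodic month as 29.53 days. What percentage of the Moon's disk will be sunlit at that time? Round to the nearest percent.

248.8/29.53 = 8.425 lunations, so 8 complete cycles and 12.56 d into the next.
Elongation θ = 360° × 12.56/29.53 ≈ 153.1°.
With cos θ = (-0.892), the lit fraction is (1 − (-0.892))/2 ≈ 0.946, so 95%.

95%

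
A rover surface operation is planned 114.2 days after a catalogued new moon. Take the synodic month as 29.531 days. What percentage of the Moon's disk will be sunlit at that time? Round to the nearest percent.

114.2/29.531 = 3.867 lunations, so 3 complete cycles and 25.61 d into the next.
Elongation θ = 360° × 25.61/29.531 ≈ 312.2°.
With cos θ = 0.671, the lit fraction is (1 − 0.671)/2 ≈ 0.164, so 16%.

16%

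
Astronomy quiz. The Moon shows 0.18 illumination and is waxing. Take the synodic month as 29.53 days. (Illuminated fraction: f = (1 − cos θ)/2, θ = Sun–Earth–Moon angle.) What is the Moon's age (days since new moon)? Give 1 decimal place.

cos θ = 1 − 2f = 0.640, giving a principal value of 50.2°.
The Moon is waxing (0°–180°), so θ = 50.2° directly.
At 360°/29.53 d per day, 50.2° corresponds to 4.12 days.

4.1 days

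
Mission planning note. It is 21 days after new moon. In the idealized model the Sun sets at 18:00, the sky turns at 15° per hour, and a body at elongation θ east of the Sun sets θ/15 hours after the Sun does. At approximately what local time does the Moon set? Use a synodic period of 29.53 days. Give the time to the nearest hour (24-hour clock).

The Moon has covered 21/29.53 of its cycle, so θ ≈ 360° × 21/29.53 = 256.0°.
At 15° of sky rotation per hour, 256.0° corresponds to a 17.07 h lag.
18:00 + 17.07 h ≈ 11:04 → 11:00 to the nearest hour.

11:00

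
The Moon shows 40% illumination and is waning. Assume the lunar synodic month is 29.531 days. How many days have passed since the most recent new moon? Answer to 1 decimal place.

23.1 days

Invert f = (1 − cos θ)/2 to get cos θ = 1 − 2(0.40) = 0.200, hence θ₀ = arccos 0.200 = 78.5°.
Since the Moon is past full (waning), take the reflex angle: θ = 360° − 78.5° = 281.5°.
At 360°/29.531 d per day, 281.5° corresponds to 23.09 days.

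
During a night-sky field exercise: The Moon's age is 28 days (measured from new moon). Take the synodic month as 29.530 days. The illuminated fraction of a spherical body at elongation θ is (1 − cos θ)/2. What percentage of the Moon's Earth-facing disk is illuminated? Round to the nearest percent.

Elongation θ = 360° × 28/29.530 ≈ 341.3°.
cos 341.3° = 0.947, so f = (1 − 0.947)/2 = 0.026, so 3%.

3%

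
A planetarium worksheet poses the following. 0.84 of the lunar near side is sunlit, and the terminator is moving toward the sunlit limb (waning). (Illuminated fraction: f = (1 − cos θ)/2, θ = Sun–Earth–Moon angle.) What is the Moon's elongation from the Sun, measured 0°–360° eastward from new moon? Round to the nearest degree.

227°

cos θ = 1 − 2f = -0.680, giving a principal value of 132.8°.
Since the Moon is past full (waning), take the reflex angle: θ = 360° − 132.8° = 227.2°.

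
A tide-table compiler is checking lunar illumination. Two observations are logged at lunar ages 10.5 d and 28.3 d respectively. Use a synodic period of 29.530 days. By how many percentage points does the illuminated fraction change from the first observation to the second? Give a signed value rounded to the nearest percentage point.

θ₁ = 360° × 10.5/29.530 = 128.0°, f₁ = (1 − cos θ₁)/2 = 0.808.
θ₂ = 360° × 28.3/29.530 = 345.0°, f₂ = (1 − cos θ₂)/2 = 0.017.
Change = f₂ − f₁ = -0.791 → -79 percentage points.

-79 percentage points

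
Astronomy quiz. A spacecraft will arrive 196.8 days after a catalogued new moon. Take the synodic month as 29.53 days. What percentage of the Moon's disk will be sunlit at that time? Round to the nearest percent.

Reduce mod P: 196.8 − 6×29.53 = 19.62 d into the current lunation.
Phase angle: θ = 360°·(19.62 d)/(29.53 d) = 239.2°.
With cos θ = (-0.512), the lit fraction is (1 − (-0.512))/2 ≈ 0.756, so 76%.

76%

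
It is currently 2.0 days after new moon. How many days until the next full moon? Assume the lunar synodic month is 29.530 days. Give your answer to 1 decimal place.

Full moon is 0.5 of the way through the cycle: age 0.5 × 29.530 = 14.765 d.
That is 14.765 − 2.0 = 12.765 days ahead.

12.8 days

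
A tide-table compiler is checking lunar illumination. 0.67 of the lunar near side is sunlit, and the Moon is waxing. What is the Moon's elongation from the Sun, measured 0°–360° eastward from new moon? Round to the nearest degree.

110°

From f = (1 − cos θ)/2: cos θ = 1 − 2×0.67 = -0.340; arccos → 109.9°.
The Moon is waxing (0°–180°), so θ = 109.9° directly.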